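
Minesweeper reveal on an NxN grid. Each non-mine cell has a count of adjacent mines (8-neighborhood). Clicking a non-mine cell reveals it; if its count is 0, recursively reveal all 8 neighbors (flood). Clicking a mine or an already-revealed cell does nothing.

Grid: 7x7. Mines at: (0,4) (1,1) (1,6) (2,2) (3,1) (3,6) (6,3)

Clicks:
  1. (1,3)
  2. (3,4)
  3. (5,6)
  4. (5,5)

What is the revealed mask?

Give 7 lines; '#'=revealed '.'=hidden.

Click 1 (1,3) count=2: revealed 1 new [(1,3)] -> total=1
Click 2 (3,4) count=0: revealed 22 new [(1,4) (1,5) (2,3) (2,4) (2,5) (3,2) (3,3) (3,4) (3,5) (4,2) (4,3) (4,4) (4,5) (4,6) (5,2) (5,3) (5,4) (5,5) (5,6) (6,4) (6,5) (6,6)] -> total=23
Click 3 (5,6) count=0: revealed 0 new [(none)] -> total=23
Click 4 (5,5) count=0: revealed 0 new [(none)] -> total=23

Answer: .......
...###.
...###.
..####.
..#####
..#####
....###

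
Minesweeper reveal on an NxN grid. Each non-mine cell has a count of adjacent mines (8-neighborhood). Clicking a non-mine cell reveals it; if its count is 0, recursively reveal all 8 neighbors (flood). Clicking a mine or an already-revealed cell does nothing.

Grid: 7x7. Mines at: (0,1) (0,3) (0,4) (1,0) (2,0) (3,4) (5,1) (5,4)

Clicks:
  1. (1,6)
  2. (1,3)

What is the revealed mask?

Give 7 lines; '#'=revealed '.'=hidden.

Answer: .....##
...#.##
.....##
.....##
.....##
.....##
.....##

Derivation:
Click 1 (1,6) count=0: revealed 14 new [(0,5) (0,6) (1,5) (1,6) (2,5) (2,6) (3,5) (3,6) (4,5) (4,6) (5,5) (5,6) (6,5) (6,6)] -> total=14
Click 2 (1,3) count=2: revealed 1 new [(1,3)] -> total=15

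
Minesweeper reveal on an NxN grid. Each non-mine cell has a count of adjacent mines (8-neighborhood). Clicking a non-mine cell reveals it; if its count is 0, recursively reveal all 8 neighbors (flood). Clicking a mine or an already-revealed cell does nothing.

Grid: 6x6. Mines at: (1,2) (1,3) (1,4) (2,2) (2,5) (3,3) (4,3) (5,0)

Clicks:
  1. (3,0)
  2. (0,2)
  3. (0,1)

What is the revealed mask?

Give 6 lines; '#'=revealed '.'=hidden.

Click 1 (3,0) count=0: revealed 10 new [(0,0) (0,1) (1,0) (1,1) (2,0) (2,1) (3,0) (3,1) (4,0) (4,1)] -> total=10
Click 2 (0,2) count=2: revealed 1 new [(0,2)] -> total=11
Click 3 (0,1) count=1: revealed 0 new [(none)] -> total=11

Answer: ###...
##....
##....
##....
##....
......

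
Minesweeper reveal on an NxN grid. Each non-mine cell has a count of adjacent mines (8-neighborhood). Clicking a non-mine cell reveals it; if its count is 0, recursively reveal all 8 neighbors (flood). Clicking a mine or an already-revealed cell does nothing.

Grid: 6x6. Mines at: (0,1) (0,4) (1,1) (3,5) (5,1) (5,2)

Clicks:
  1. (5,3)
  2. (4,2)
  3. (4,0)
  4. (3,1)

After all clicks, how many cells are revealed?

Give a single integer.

Click 1 (5,3) count=1: revealed 1 new [(5,3)] -> total=1
Click 2 (4,2) count=2: revealed 1 new [(4,2)] -> total=2
Click 3 (4,0) count=1: revealed 1 new [(4,0)] -> total=3
Click 4 (3,1) count=0: revealed 16 new [(1,2) (1,3) (1,4) (2,0) (2,1) (2,2) (2,3) (2,4) (3,0) (3,1) (3,2) (3,3) (3,4) (4,1) (4,3) (4,4)] -> total=19

Answer: 19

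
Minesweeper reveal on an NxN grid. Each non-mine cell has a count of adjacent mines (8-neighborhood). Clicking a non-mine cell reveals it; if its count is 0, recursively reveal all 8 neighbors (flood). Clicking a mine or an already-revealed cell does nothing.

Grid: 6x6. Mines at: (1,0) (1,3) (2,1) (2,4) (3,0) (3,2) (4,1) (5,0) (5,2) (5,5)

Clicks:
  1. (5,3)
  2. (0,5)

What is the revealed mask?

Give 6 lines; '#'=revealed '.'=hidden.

Answer: ....##
....##
......
......
......
...#..

Derivation:
Click 1 (5,3) count=1: revealed 1 new [(5,3)] -> total=1
Click 2 (0,5) count=0: revealed 4 new [(0,4) (0,5) (1,4) (1,5)] -> total=5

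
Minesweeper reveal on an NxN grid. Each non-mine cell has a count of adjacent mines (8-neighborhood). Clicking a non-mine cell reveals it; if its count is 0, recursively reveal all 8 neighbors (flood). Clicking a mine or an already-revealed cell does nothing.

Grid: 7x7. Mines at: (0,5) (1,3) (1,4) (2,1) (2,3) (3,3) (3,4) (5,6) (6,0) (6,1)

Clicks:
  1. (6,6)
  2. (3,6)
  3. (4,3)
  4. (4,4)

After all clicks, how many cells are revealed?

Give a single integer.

Click 1 (6,6) count=1: revealed 1 new [(6,6)] -> total=1
Click 2 (3,6) count=0: revealed 8 new [(1,5) (1,6) (2,5) (2,6) (3,5) (3,6) (4,5) (4,6)] -> total=9
Click 3 (4,3) count=2: revealed 1 new [(4,3)] -> total=10
Click 4 (4,4) count=2: revealed 1 new [(4,4)] -> total=11

Answer: 11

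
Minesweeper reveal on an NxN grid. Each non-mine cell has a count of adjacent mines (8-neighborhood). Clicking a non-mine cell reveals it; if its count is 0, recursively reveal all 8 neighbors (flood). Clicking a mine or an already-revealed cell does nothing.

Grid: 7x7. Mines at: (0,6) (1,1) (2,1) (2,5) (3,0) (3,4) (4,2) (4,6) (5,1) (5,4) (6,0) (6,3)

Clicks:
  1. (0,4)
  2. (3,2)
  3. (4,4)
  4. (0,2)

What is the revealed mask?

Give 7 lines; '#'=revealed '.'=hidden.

Answer: ..####.
..####.
..###..
..#....
....#..
.......
.......

Derivation:
Click 1 (0,4) count=0: revealed 11 new [(0,2) (0,3) (0,4) (0,5) (1,2) (1,3) (1,4) (1,5) (2,2) (2,3) (2,4)] -> total=11
Click 2 (3,2) count=2: revealed 1 new [(3,2)] -> total=12
Click 3 (4,4) count=2: revealed 1 new [(4,4)] -> total=13
Click 4 (0,2) count=1: revealed 0 new [(none)] -> total=13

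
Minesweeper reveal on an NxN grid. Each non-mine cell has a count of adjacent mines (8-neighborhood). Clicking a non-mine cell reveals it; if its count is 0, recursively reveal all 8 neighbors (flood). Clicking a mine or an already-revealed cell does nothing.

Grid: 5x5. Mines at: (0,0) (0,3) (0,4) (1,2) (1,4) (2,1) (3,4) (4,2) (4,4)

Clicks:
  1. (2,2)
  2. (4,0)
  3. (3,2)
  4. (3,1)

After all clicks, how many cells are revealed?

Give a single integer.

Answer: 6

Derivation:
Click 1 (2,2) count=2: revealed 1 new [(2,2)] -> total=1
Click 2 (4,0) count=0: revealed 4 new [(3,0) (3,1) (4,0) (4,1)] -> total=5
Click 3 (3,2) count=2: revealed 1 new [(3,2)] -> total=6
Click 4 (3,1) count=2: revealed 0 new [(none)] -> total=6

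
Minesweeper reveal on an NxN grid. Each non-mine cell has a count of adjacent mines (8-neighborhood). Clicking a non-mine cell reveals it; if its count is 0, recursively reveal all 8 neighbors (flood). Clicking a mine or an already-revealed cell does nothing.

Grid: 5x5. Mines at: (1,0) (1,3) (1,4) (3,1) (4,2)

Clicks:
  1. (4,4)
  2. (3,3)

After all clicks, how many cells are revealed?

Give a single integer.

Answer: 6

Derivation:
Click 1 (4,4) count=0: revealed 6 new [(2,3) (2,4) (3,3) (3,4) (4,3) (4,4)] -> total=6
Click 2 (3,3) count=1: revealed 0 new [(none)] -> total=6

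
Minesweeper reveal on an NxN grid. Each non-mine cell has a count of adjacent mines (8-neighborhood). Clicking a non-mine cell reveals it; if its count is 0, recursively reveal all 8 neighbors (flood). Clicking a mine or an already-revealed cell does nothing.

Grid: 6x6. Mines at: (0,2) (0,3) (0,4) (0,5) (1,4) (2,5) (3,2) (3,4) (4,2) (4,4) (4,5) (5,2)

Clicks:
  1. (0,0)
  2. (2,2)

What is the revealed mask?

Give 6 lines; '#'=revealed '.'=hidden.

Answer: ##....
##....
###...
##....
##....
##....

Derivation:
Click 1 (0,0) count=0: revealed 12 new [(0,0) (0,1) (1,0) (1,1) (2,0) (2,1) (3,0) (3,1) (4,0) (4,1) (5,0) (5,1)] -> total=12
Click 2 (2,2) count=1: revealed 1 new [(2,2)] -> total=13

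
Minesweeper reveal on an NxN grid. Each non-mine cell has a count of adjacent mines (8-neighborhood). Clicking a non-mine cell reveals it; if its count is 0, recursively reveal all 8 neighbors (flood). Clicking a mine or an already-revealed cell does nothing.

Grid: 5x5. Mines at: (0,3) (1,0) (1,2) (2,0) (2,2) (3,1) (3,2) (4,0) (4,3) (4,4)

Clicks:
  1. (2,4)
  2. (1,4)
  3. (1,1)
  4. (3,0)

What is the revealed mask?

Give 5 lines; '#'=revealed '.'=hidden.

Answer: .....
.#.##
...##
#..##
.....

Derivation:
Click 1 (2,4) count=0: revealed 6 new [(1,3) (1,4) (2,3) (2,4) (3,3) (3,4)] -> total=6
Click 2 (1,4) count=1: revealed 0 new [(none)] -> total=6
Click 3 (1,1) count=4: revealed 1 new [(1,1)] -> total=7
Click 4 (3,0) count=3: revealed 1 new [(3,0)] -> total=8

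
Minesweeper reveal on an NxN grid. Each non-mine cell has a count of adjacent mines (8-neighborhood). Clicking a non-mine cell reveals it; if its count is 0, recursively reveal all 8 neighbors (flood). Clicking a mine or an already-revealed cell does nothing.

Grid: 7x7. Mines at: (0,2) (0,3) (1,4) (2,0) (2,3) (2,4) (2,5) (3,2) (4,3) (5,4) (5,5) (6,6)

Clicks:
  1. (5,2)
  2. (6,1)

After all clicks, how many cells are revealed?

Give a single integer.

Click 1 (5,2) count=1: revealed 1 new [(5,2)] -> total=1
Click 2 (6,1) count=0: revealed 12 new [(3,0) (3,1) (4,0) (4,1) (4,2) (5,0) (5,1) (5,3) (6,0) (6,1) (6,2) (6,3)] -> total=13

Answer: 13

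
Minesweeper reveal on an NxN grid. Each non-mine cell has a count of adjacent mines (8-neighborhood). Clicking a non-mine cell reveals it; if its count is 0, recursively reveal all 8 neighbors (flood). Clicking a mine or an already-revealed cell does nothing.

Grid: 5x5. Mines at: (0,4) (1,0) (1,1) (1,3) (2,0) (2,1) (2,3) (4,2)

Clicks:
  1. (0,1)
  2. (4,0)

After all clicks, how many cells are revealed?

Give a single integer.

Answer: 5

Derivation:
Click 1 (0,1) count=2: revealed 1 new [(0,1)] -> total=1
Click 2 (4,0) count=0: revealed 4 new [(3,0) (3,1) (4,0) (4,1)] -> total=5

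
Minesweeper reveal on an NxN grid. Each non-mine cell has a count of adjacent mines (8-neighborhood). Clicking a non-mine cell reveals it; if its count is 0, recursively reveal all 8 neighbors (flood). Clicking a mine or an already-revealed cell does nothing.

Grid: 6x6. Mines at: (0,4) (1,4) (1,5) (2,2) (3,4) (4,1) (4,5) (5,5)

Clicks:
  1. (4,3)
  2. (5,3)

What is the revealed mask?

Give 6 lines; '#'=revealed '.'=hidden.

Click 1 (4,3) count=1: revealed 1 new [(4,3)] -> total=1
Click 2 (5,3) count=0: revealed 5 new [(4,2) (4,4) (5,2) (5,3) (5,4)] -> total=6

Answer: ......
......
......
......
..###.
..###.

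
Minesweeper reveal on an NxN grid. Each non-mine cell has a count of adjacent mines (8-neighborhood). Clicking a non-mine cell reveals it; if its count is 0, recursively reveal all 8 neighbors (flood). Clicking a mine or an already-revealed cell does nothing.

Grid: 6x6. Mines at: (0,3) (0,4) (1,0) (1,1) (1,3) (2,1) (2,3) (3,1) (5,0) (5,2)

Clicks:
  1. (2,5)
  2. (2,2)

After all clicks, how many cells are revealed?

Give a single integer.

Answer: 14

Derivation:
Click 1 (2,5) count=0: revealed 13 new [(1,4) (1,5) (2,4) (2,5) (3,3) (3,4) (3,5) (4,3) (4,4) (4,5) (5,3) (5,4) (5,5)] -> total=13
Click 2 (2,2) count=5: revealed 1 new [(2,2)] -> total=14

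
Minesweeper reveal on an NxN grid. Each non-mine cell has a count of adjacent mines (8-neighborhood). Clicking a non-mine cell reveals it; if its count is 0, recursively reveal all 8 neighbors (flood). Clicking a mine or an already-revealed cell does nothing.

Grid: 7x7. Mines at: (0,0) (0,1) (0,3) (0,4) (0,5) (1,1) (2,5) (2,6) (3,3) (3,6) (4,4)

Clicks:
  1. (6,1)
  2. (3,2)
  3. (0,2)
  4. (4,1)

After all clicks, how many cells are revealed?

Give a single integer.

Click 1 (6,1) count=0: revealed 26 new [(2,0) (2,1) (2,2) (3,0) (3,1) (3,2) (4,0) (4,1) (4,2) (4,3) (4,5) (4,6) (5,0) (5,1) (5,2) (5,3) (5,4) (5,5) (5,6) (6,0) (6,1) (6,2) (6,3) (6,4) (6,5) (6,6)] -> total=26
Click 2 (3,2) count=1: revealed 0 new [(none)] -> total=26
Click 3 (0,2) count=3: revealed 1 new [(0,2)] -> total=27
Click 4 (4,1) count=0: revealed 0 new [(none)] -> total=27

Answer: 27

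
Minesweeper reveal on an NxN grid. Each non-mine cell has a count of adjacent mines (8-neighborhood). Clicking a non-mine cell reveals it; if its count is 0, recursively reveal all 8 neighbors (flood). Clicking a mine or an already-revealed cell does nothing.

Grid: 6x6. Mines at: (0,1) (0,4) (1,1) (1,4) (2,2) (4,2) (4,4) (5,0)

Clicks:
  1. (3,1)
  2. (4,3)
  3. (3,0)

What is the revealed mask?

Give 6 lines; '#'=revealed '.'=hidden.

Answer: ......
......
##....
##....
##.#..
......

Derivation:
Click 1 (3,1) count=2: revealed 1 new [(3,1)] -> total=1
Click 2 (4,3) count=2: revealed 1 new [(4,3)] -> total=2
Click 3 (3,0) count=0: revealed 5 new [(2,0) (2,1) (3,0) (4,0) (4,1)] -> total=7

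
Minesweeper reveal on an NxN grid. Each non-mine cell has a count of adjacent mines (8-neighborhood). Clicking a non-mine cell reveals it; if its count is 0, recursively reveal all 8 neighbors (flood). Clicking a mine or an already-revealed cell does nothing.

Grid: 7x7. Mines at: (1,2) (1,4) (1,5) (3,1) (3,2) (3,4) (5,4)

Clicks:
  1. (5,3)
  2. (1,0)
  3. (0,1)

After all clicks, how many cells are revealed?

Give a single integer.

Answer: 7

Derivation:
Click 1 (5,3) count=1: revealed 1 new [(5,3)] -> total=1
Click 2 (1,0) count=0: revealed 6 new [(0,0) (0,1) (1,0) (1,1) (2,0) (2,1)] -> total=7
Click 3 (0,1) count=1: revealed 0 new [(none)] -> total=7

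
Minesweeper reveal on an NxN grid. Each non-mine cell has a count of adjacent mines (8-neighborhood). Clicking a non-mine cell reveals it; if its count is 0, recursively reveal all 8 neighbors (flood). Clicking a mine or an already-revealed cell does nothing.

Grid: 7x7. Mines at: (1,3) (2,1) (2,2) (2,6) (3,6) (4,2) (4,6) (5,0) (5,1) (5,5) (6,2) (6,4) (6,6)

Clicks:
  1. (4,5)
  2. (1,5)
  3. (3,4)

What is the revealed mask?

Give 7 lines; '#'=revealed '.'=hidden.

Click 1 (4,5) count=3: revealed 1 new [(4,5)] -> total=1
Click 2 (1,5) count=1: revealed 1 new [(1,5)] -> total=2
Click 3 (3,4) count=0: revealed 8 new [(2,3) (2,4) (2,5) (3,3) (3,4) (3,5) (4,3) (4,4)] -> total=10

Answer: .......
.....#.
...###.
...###.
...###.
.......
.......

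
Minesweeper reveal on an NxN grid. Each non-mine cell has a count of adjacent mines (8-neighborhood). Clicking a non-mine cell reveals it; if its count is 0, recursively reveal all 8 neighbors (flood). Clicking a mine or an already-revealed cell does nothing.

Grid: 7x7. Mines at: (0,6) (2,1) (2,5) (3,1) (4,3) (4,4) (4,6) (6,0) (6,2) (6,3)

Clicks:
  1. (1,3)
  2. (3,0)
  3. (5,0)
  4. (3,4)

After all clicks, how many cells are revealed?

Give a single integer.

Answer: 20

Derivation:
Click 1 (1,3) count=0: revealed 18 new [(0,0) (0,1) (0,2) (0,3) (0,4) (0,5) (1,0) (1,1) (1,2) (1,3) (1,4) (1,5) (2,2) (2,3) (2,4) (3,2) (3,3) (3,4)] -> total=18
Click 2 (3,0) count=2: revealed 1 new [(3,0)] -> total=19
Click 3 (5,0) count=1: revealed 1 new [(5,0)] -> total=20
Click 4 (3,4) count=3: revealed 0 new [(none)] -> total=20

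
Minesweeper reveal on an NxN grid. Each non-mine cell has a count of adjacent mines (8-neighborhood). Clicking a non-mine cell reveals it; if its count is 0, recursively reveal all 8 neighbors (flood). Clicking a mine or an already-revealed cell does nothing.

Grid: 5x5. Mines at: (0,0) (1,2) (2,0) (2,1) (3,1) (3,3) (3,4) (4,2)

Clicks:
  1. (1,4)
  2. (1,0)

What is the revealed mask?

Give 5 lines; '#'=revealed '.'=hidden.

Click 1 (1,4) count=0: revealed 6 new [(0,3) (0,4) (1,3) (1,4) (2,3) (2,4)] -> total=6
Click 2 (1,0) count=3: revealed 1 new [(1,0)] -> total=7

Answer: ...##
#..##
...##
.....
.....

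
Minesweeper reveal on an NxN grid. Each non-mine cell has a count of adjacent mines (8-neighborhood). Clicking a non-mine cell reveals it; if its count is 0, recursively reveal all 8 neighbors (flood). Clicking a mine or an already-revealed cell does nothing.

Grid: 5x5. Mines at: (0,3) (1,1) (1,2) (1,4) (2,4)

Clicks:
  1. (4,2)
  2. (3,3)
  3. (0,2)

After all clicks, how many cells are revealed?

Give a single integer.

Answer: 15

Derivation:
Click 1 (4,2) count=0: revealed 14 new [(2,0) (2,1) (2,2) (2,3) (3,0) (3,1) (3,2) (3,3) (3,4) (4,0) (4,1) (4,2) (4,3) (4,4)] -> total=14
Click 2 (3,3) count=1: revealed 0 new [(none)] -> total=14
Click 3 (0,2) count=3: revealed 1 new [(0,2)] -> total=15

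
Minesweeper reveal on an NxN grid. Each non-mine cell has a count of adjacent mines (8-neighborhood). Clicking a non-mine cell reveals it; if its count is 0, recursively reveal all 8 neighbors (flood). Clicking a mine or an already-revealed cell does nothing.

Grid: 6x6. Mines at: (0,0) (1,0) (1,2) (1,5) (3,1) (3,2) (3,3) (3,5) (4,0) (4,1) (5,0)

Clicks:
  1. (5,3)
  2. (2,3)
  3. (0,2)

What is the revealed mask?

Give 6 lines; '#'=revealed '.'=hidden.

Click 1 (5,3) count=0: revealed 8 new [(4,2) (4,3) (4,4) (4,5) (5,2) (5,3) (5,4) (5,5)] -> total=8
Click 2 (2,3) count=3: revealed 1 new [(2,3)] -> total=9
Click 3 (0,2) count=1: revealed 1 new [(0,2)] -> total=10

Answer: ..#...
......
...#..
......
..####
..####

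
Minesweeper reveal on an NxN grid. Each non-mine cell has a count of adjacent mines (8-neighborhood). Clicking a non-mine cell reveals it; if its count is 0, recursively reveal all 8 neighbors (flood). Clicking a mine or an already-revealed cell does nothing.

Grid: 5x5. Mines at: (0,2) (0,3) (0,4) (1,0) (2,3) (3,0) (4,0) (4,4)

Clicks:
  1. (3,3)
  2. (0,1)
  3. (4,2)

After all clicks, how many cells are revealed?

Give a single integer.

Click 1 (3,3) count=2: revealed 1 new [(3,3)] -> total=1
Click 2 (0,1) count=2: revealed 1 new [(0,1)] -> total=2
Click 3 (4,2) count=0: revealed 5 new [(3,1) (3,2) (4,1) (4,2) (4,3)] -> total=7

Answer: 7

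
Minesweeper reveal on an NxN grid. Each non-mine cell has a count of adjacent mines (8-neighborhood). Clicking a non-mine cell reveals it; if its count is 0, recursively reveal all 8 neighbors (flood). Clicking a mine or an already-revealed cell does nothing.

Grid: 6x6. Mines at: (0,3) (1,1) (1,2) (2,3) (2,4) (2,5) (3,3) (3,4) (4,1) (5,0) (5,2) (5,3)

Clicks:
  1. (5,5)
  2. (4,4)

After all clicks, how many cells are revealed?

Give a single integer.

Click 1 (5,5) count=0: revealed 4 new [(4,4) (4,5) (5,4) (5,5)] -> total=4
Click 2 (4,4) count=3: revealed 0 new [(none)] -> total=4

Answer: 4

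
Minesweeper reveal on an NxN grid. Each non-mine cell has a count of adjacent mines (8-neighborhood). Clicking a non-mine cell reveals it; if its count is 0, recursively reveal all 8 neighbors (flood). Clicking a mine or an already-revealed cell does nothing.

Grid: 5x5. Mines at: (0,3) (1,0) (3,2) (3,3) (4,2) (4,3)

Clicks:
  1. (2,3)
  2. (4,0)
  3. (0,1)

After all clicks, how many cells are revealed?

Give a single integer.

Click 1 (2,3) count=2: revealed 1 new [(2,3)] -> total=1
Click 2 (4,0) count=0: revealed 6 new [(2,0) (2,1) (3,0) (3,1) (4,0) (4,1)] -> total=7
Click 3 (0,1) count=1: revealed 1 new [(0,1)] -> total=8

Answer: 8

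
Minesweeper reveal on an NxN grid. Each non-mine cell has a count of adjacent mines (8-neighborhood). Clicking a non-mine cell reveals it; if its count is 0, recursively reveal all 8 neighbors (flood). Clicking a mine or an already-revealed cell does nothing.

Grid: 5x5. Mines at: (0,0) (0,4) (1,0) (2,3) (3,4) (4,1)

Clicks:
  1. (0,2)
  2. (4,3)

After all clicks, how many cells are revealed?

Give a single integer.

Answer: 7

Derivation:
Click 1 (0,2) count=0: revealed 6 new [(0,1) (0,2) (0,3) (1,1) (1,2) (1,3)] -> total=6
Click 2 (4,3) count=1: revealed 1 new [(4,3)] -> total=7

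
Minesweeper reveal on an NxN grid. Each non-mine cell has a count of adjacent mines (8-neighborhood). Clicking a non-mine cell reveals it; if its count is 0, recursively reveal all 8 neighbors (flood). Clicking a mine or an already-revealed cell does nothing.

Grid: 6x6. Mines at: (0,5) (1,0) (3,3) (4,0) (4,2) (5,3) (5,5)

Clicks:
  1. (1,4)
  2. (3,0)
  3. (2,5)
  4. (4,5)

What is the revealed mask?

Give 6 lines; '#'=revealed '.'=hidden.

Answer: ......
....##
....##
#...##
....##
......

Derivation:
Click 1 (1,4) count=1: revealed 1 new [(1,4)] -> total=1
Click 2 (3,0) count=1: revealed 1 new [(3,0)] -> total=2
Click 3 (2,5) count=0: revealed 7 new [(1,5) (2,4) (2,5) (3,4) (3,5) (4,4) (4,5)] -> total=9
Click 4 (4,5) count=1: revealed 0 new [(none)] -> total=9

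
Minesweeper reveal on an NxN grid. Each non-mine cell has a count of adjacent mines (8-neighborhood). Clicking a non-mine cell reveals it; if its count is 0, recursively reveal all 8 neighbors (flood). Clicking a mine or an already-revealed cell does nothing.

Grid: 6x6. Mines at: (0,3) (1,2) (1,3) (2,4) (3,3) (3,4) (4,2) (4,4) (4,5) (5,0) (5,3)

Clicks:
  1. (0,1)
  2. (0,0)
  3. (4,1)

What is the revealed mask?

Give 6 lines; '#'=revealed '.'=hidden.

Answer: ##....
##....
##....
##....
##....
......

Derivation:
Click 1 (0,1) count=1: revealed 1 new [(0,1)] -> total=1
Click 2 (0,0) count=0: revealed 9 new [(0,0) (1,0) (1,1) (2,0) (2,1) (3,0) (3,1) (4,0) (4,1)] -> total=10
Click 3 (4,1) count=2: revealed 0 new [(none)] -> total=10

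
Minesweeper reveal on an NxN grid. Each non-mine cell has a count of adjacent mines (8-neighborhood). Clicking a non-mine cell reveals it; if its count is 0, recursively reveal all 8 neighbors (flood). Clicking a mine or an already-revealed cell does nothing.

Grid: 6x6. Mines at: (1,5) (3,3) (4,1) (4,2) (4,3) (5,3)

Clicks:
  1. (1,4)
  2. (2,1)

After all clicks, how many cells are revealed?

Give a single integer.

Click 1 (1,4) count=1: revealed 1 new [(1,4)] -> total=1
Click 2 (2,1) count=0: revealed 17 new [(0,0) (0,1) (0,2) (0,3) (0,4) (1,0) (1,1) (1,2) (1,3) (2,0) (2,1) (2,2) (2,3) (2,4) (3,0) (3,1) (3,2)] -> total=18

Answer: 18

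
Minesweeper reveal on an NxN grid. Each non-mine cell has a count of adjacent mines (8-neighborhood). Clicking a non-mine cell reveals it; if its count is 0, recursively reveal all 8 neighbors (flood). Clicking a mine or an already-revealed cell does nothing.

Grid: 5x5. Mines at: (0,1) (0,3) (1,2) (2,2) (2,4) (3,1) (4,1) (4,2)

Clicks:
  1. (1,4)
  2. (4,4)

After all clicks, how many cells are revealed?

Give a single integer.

Answer: 5

Derivation:
Click 1 (1,4) count=2: revealed 1 new [(1,4)] -> total=1
Click 2 (4,4) count=0: revealed 4 new [(3,3) (3,4) (4,3) (4,4)] -> total=5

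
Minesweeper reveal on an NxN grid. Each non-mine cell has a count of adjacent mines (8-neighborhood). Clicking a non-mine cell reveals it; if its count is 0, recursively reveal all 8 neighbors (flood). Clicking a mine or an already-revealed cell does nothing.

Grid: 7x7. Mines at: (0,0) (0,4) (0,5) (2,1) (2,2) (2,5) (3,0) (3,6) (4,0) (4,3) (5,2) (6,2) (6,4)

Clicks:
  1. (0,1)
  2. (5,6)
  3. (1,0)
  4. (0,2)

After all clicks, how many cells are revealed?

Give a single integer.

Click 1 (0,1) count=1: revealed 1 new [(0,1)] -> total=1
Click 2 (5,6) count=0: revealed 6 new [(4,5) (4,6) (5,5) (5,6) (6,5) (6,6)] -> total=7
Click 3 (1,0) count=2: revealed 1 new [(1,0)] -> total=8
Click 4 (0,2) count=0: revealed 5 new [(0,2) (0,3) (1,1) (1,2) (1,3)] -> total=13

Answer: 13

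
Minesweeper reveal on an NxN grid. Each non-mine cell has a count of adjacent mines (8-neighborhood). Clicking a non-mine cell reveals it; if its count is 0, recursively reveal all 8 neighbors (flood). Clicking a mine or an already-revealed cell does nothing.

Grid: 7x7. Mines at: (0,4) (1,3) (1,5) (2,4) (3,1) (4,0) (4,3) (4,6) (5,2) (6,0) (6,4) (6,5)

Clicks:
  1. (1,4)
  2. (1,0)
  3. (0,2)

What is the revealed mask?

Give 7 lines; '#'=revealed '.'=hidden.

Click 1 (1,4) count=4: revealed 1 new [(1,4)] -> total=1
Click 2 (1,0) count=0: revealed 9 new [(0,0) (0,1) (0,2) (1,0) (1,1) (1,2) (2,0) (2,1) (2,2)] -> total=10
Click 3 (0,2) count=1: revealed 0 new [(none)] -> total=10

Answer: ###....
###.#..
###....
.......
.......
.......
.......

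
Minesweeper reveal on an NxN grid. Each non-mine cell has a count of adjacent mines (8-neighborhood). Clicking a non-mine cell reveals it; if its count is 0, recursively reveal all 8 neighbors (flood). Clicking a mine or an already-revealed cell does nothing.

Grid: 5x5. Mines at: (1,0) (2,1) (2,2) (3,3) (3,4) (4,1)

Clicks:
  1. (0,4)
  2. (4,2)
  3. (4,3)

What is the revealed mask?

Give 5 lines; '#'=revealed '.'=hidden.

Answer: .####
.####
...##
.....
..##.

Derivation:
Click 1 (0,4) count=0: revealed 10 new [(0,1) (0,2) (0,3) (0,4) (1,1) (1,2) (1,3) (1,4) (2,3) (2,4)] -> total=10
Click 2 (4,2) count=2: revealed 1 new [(4,2)] -> total=11
Click 3 (4,3) count=2: revealed 1 new [(4,3)] -> total=12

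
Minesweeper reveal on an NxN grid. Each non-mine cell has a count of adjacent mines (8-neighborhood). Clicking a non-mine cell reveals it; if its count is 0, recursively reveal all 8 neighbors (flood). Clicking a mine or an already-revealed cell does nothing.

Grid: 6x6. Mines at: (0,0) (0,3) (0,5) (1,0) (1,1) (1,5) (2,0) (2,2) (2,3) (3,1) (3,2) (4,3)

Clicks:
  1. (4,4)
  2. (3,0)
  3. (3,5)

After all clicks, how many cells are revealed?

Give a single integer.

Click 1 (4,4) count=1: revealed 1 new [(4,4)] -> total=1
Click 2 (3,0) count=2: revealed 1 new [(3,0)] -> total=2
Click 3 (3,5) count=0: revealed 7 new [(2,4) (2,5) (3,4) (3,5) (4,5) (5,4) (5,5)] -> total=9

Answer: 9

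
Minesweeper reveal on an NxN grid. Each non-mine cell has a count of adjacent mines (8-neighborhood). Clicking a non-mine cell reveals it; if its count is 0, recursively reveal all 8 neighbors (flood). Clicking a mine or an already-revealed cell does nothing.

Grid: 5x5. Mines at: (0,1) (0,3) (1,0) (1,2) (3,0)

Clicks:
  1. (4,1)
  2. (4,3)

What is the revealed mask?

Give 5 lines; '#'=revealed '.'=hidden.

Answer: .....
...##
.####
.####
.####

Derivation:
Click 1 (4,1) count=1: revealed 1 new [(4,1)] -> total=1
Click 2 (4,3) count=0: revealed 13 new [(1,3) (1,4) (2,1) (2,2) (2,3) (2,4) (3,1) (3,2) (3,3) (3,4) (4,2) (4,3) (4,4)] -> total=14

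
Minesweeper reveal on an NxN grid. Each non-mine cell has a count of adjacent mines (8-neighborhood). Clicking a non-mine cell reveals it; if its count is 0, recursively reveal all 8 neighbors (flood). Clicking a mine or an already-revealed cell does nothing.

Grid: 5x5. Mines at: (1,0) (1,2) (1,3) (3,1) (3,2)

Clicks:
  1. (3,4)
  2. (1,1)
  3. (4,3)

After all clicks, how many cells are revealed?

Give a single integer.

Answer: 7

Derivation:
Click 1 (3,4) count=0: revealed 6 new [(2,3) (2,4) (3,3) (3,4) (4,3) (4,4)] -> total=6
Click 2 (1,1) count=2: revealed 1 new [(1,1)] -> total=7
Click 3 (4,3) count=1: revealed 0 new [(none)] -> total=7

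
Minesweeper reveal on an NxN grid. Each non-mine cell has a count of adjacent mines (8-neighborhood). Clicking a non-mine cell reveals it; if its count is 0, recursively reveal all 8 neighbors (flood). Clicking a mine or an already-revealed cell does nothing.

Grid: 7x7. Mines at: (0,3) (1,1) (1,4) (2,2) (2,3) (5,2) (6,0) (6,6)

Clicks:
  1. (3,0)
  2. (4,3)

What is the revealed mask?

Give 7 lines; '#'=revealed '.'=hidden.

Click 1 (3,0) count=0: revealed 8 new [(2,0) (2,1) (3,0) (3,1) (4,0) (4,1) (5,0) (5,1)] -> total=8
Click 2 (4,3) count=1: revealed 1 new [(4,3)] -> total=9

Answer: .......
.......
##.....
##.....
##.#...
##.....
.......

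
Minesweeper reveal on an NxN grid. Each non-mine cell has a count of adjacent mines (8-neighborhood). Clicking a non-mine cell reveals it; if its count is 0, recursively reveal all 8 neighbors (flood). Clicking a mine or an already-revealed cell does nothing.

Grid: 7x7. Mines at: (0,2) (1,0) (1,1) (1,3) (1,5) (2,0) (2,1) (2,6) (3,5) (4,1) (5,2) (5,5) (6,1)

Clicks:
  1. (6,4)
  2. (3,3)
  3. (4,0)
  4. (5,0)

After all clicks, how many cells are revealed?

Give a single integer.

Click 1 (6,4) count=1: revealed 1 new [(6,4)] -> total=1
Click 2 (3,3) count=0: revealed 9 new [(2,2) (2,3) (2,4) (3,2) (3,3) (3,4) (4,2) (4,3) (4,4)] -> total=10
Click 3 (4,0) count=1: revealed 1 new [(4,0)] -> total=11
Click 4 (5,0) count=2: revealed 1 new [(5,0)] -> total=12

Answer: 12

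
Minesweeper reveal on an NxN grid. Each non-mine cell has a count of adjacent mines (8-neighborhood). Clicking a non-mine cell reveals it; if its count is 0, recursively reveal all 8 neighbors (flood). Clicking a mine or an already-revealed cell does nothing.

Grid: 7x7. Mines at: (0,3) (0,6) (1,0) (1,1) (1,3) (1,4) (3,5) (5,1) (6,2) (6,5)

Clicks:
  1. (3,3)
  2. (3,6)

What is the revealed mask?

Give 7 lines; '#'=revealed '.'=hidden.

Click 1 (3,3) count=0: revealed 18 new [(2,0) (2,1) (2,2) (2,3) (2,4) (3,0) (3,1) (3,2) (3,3) (3,4) (4,0) (4,1) (4,2) (4,3) (4,4) (5,2) (5,3) (5,4)] -> total=18
Click 2 (3,6) count=1: revealed 1 new [(3,6)] -> total=19

Answer: .......
.......
#####..
#####.#
#####..
..###..
.......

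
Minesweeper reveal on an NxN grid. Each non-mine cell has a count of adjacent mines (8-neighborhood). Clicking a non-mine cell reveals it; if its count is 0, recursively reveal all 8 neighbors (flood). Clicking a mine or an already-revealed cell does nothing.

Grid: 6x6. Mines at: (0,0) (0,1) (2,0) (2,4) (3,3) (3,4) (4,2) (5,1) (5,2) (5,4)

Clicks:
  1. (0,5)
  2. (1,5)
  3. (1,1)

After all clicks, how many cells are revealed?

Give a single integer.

Answer: 9

Derivation:
Click 1 (0,5) count=0: revealed 8 new [(0,2) (0,3) (0,4) (0,5) (1,2) (1,3) (1,4) (1,5)] -> total=8
Click 2 (1,5) count=1: revealed 0 new [(none)] -> total=8
Click 3 (1,1) count=3: revealed 1 new [(1,1)] -> total=9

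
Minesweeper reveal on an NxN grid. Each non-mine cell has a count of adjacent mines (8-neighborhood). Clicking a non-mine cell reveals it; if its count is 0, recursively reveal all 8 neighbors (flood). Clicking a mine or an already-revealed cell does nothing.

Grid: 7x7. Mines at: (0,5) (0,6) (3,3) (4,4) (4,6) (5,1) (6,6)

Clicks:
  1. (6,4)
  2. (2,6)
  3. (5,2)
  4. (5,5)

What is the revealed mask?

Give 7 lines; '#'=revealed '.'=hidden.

Answer: .......
....###
....###
....###
.......
..####.
..####.

Derivation:
Click 1 (6,4) count=0: revealed 8 new [(5,2) (5,3) (5,4) (5,5) (6,2) (6,3) (6,4) (6,5)] -> total=8
Click 2 (2,6) count=0: revealed 9 new [(1,4) (1,5) (1,6) (2,4) (2,5) (2,6) (3,4) (3,5) (3,6)] -> total=17
Click 3 (5,2) count=1: revealed 0 new [(none)] -> total=17
Click 4 (5,5) count=3: revealed 0 new [(none)] -> total=17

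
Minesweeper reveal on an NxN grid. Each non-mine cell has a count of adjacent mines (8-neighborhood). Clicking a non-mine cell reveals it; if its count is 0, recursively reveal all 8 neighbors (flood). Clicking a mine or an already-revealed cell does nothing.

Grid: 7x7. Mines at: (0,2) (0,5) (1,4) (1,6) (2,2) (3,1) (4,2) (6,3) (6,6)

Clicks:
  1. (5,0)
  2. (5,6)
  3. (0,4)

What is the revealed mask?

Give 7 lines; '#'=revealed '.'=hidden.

Answer: ....#..
.......
.......
.......
##.....
###...#
###....

Derivation:
Click 1 (5,0) count=0: revealed 8 new [(4,0) (4,1) (5,0) (5,1) (5,2) (6,0) (6,1) (6,2)] -> total=8
Click 2 (5,6) count=1: revealed 1 new [(5,6)] -> total=9
Click 3 (0,4) count=2: revealed 1 new [(0,4)] -> total=10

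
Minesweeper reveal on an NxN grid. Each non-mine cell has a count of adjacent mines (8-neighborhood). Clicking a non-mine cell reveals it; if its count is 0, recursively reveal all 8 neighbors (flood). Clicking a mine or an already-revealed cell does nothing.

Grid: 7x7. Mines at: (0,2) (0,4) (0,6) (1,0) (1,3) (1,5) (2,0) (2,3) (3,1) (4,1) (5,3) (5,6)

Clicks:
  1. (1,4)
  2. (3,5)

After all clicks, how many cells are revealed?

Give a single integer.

Answer: 10

Derivation:
Click 1 (1,4) count=4: revealed 1 new [(1,4)] -> total=1
Click 2 (3,5) count=0: revealed 9 new [(2,4) (2,5) (2,6) (3,4) (3,5) (3,6) (4,4) (4,5) (4,6)] -> total=10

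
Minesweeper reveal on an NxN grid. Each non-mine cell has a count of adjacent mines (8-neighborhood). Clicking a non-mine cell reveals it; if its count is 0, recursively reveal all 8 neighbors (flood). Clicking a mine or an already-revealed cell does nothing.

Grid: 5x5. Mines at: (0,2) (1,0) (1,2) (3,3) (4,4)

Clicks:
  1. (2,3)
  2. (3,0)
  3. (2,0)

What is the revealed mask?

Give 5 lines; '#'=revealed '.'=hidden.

Click 1 (2,3) count=2: revealed 1 new [(2,3)] -> total=1
Click 2 (3,0) count=0: revealed 9 new [(2,0) (2,1) (2,2) (3,0) (3,1) (3,2) (4,0) (4,1) (4,2)] -> total=10
Click 3 (2,0) count=1: revealed 0 new [(none)] -> total=10

Answer: .....
.....
####.
###..
###..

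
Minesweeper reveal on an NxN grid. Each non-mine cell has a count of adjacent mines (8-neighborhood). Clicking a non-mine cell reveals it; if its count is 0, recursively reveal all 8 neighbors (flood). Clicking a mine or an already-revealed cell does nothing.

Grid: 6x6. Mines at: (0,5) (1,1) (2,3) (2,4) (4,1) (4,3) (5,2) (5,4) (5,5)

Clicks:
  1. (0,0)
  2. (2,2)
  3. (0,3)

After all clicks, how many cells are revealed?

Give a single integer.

Answer: 8

Derivation:
Click 1 (0,0) count=1: revealed 1 new [(0,0)] -> total=1
Click 2 (2,2) count=2: revealed 1 new [(2,2)] -> total=2
Click 3 (0,3) count=0: revealed 6 new [(0,2) (0,3) (0,4) (1,2) (1,3) (1,4)] -> total=8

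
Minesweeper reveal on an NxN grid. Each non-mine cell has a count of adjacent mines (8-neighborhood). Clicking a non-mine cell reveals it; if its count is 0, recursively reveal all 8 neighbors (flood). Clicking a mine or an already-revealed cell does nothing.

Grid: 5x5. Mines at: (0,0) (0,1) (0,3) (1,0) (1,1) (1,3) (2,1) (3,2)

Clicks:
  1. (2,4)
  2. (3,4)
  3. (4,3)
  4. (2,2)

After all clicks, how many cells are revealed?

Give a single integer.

Answer: 7

Derivation:
Click 1 (2,4) count=1: revealed 1 new [(2,4)] -> total=1
Click 2 (3,4) count=0: revealed 5 new [(2,3) (3,3) (3,4) (4,3) (4,4)] -> total=6
Click 3 (4,3) count=1: revealed 0 new [(none)] -> total=6
Click 4 (2,2) count=4: revealed 1 new [(2,2)] -> total=7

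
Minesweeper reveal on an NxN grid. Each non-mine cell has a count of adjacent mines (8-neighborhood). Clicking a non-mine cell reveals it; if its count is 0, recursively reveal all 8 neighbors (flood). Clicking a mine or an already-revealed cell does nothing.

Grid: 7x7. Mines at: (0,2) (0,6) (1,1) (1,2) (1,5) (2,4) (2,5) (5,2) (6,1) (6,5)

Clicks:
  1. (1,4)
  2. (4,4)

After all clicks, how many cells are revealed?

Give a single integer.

Answer: 13

Derivation:
Click 1 (1,4) count=3: revealed 1 new [(1,4)] -> total=1
Click 2 (4,4) count=0: revealed 12 new [(3,3) (3,4) (3,5) (3,6) (4,3) (4,4) (4,5) (4,6) (5,3) (5,4) (5,5) (5,6)] -> total=13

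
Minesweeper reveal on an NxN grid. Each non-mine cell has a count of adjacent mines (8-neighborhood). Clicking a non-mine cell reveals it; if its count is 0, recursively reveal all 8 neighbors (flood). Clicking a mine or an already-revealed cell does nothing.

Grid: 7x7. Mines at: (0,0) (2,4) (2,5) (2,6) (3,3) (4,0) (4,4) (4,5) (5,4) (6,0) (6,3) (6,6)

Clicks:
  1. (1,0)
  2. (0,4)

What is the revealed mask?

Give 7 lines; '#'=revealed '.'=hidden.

Answer: .######
#######
####...
###....
.......
.......
.......

Derivation:
Click 1 (1,0) count=1: revealed 1 new [(1,0)] -> total=1
Click 2 (0,4) count=0: revealed 19 new [(0,1) (0,2) (0,3) (0,4) (0,5) (0,6) (1,1) (1,2) (1,3) (1,4) (1,5) (1,6) (2,0) (2,1) (2,2) (2,3) (3,0) (3,1) (3,2)] -> total=20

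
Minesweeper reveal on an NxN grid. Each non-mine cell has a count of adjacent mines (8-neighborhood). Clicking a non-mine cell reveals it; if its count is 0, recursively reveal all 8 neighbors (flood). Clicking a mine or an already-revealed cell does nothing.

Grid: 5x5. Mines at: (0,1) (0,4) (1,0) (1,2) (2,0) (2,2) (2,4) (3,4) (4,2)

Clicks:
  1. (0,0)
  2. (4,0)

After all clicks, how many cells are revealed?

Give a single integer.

Answer: 5

Derivation:
Click 1 (0,0) count=2: revealed 1 new [(0,0)] -> total=1
Click 2 (4,0) count=0: revealed 4 new [(3,0) (3,1) (4,0) (4,1)] -> total=5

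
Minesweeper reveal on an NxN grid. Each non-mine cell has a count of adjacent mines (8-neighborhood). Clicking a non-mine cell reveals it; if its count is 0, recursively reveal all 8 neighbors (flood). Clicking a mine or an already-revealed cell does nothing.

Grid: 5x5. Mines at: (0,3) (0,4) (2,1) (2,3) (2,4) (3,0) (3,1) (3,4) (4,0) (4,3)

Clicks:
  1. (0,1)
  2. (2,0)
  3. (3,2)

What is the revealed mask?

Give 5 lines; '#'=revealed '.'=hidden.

Answer: ###..
###..
#....
..#..
.....

Derivation:
Click 1 (0,1) count=0: revealed 6 new [(0,0) (0,1) (0,2) (1,0) (1,1) (1,2)] -> total=6
Click 2 (2,0) count=3: revealed 1 new [(2,0)] -> total=7
Click 3 (3,2) count=4: revealed 1 new [(3,2)] -> total=8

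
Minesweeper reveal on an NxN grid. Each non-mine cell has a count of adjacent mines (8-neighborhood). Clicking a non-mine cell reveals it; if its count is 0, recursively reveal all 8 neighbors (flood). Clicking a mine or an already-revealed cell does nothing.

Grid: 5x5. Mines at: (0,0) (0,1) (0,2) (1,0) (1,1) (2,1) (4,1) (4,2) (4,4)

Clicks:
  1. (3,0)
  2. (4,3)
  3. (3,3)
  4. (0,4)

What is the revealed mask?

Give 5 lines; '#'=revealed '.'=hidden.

Answer: ...##
..###
..###
#.###
...#.

Derivation:
Click 1 (3,0) count=2: revealed 1 new [(3,0)] -> total=1
Click 2 (4,3) count=2: revealed 1 new [(4,3)] -> total=2
Click 3 (3,3) count=2: revealed 1 new [(3,3)] -> total=3
Click 4 (0,4) count=0: revealed 10 new [(0,3) (0,4) (1,2) (1,3) (1,4) (2,2) (2,3) (2,4) (3,2) (3,4)] -> total=13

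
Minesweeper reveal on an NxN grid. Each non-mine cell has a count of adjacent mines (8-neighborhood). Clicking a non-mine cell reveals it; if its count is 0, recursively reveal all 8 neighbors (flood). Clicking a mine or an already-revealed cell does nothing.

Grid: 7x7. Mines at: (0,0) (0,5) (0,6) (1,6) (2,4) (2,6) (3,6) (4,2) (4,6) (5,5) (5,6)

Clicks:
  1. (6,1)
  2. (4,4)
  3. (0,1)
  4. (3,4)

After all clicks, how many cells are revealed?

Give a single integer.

Click 1 (6,1) count=0: revealed 29 new [(0,1) (0,2) (0,3) (0,4) (1,0) (1,1) (1,2) (1,3) (1,4) (2,0) (2,1) (2,2) (2,3) (3,0) (3,1) (3,2) (3,3) (4,0) (4,1) (5,0) (5,1) (5,2) (5,3) (5,4) (6,0) (6,1) (6,2) (6,3) (6,4)] -> total=29
Click 2 (4,4) count=1: revealed 1 new [(4,4)] -> total=30
Click 3 (0,1) count=1: revealed 0 new [(none)] -> total=30
Click 4 (3,4) count=1: revealed 1 new [(3,4)] -> total=31

Answer: 31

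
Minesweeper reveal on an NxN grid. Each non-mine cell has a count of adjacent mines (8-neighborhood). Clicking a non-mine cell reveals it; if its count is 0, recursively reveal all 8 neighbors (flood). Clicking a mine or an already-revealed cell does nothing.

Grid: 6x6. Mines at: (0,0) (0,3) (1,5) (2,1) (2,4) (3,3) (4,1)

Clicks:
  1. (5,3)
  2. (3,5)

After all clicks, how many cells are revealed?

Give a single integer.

Click 1 (5,3) count=0: revealed 10 new [(3,4) (3,5) (4,2) (4,3) (4,4) (4,5) (5,2) (5,3) (5,4) (5,5)] -> total=10
Click 2 (3,5) count=1: revealed 0 new [(none)] -> total=10

Answer: 10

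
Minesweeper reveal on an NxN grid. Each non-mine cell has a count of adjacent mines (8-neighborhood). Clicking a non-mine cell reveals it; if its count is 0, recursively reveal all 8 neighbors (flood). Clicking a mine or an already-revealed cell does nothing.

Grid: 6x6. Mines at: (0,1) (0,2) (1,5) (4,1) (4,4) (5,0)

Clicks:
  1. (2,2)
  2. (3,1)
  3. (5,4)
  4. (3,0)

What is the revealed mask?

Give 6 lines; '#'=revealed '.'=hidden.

Answer: ......
#####.
#####.
#####.
......
....#.

Derivation:
Click 1 (2,2) count=0: revealed 15 new [(1,0) (1,1) (1,2) (1,3) (1,4) (2,0) (2,1) (2,2) (2,3) (2,4) (3,0) (3,1) (3,2) (3,3) (3,4)] -> total=15
Click 2 (3,1) count=1: revealed 0 new [(none)] -> total=15
Click 3 (5,4) count=1: revealed 1 new [(5,4)] -> total=16
Click 4 (3,0) count=1: revealed 0 new [(none)] -> total=16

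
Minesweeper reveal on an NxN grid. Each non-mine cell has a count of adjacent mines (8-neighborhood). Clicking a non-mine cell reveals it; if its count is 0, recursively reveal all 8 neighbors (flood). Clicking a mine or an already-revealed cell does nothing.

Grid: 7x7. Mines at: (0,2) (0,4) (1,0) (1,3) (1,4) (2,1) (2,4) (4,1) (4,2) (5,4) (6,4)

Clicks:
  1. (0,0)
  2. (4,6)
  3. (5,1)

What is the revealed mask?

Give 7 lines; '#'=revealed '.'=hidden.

Answer: #....##
.....##
.....##
.....##
.....##
.#...##
.....##

Derivation:
Click 1 (0,0) count=1: revealed 1 new [(0,0)] -> total=1
Click 2 (4,6) count=0: revealed 14 new [(0,5) (0,6) (1,5) (1,6) (2,5) (2,6) (3,5) (3,6) (4,5) (4,6) (5,5) (5,6) (6,5) (6,6)] -> total=15
Click 3 (5,1) count=2: revealed 1 new [(5,1)] -> total=16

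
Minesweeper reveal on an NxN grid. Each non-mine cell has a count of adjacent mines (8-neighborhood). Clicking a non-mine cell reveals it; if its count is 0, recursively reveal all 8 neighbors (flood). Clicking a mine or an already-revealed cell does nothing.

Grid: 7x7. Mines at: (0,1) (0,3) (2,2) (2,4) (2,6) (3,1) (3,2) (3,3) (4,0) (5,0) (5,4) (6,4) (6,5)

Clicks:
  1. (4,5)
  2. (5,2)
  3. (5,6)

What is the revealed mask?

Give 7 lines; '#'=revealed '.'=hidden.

Click 1 (4,5) count=1: revealed 1 new [(4,5)] -> total=1
Click 2 (5,2) count=0: revealed 9 new [(4,1) (4,2) (4,3) (5,1) (5,2) (5,3) (6,1) (6,2) (6,3)] -> total=10
Click 3 (5,6) count=1: revealed 1 new [(5,6)] -> total=11

Answer: .......
.......
.......
.......
.###.#.
.###..#
.###...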